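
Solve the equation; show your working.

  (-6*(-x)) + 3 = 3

Step 1. [(-6*(-x)) + 3 = 3] peel the +3: subtract 3 from each side ⇒ sub: -6*(-x) = 0.
Step 2. [-6*(-x) = 0] LHS = -6·(…); ÷-6 both sides, so div: -x = 0.
Step 3. [-x = 0] leading − — multiply by −1. So neg: x = 0.

Answer: x ∈ {0}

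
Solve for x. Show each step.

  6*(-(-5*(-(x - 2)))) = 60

Step 1. [6*(-(-5*(-(x - 2)))) = 60] LHS = 6·(…); ÷6 both sides, so div: -(-5*(-(x - 2))) = 10.
Step 2. [-(-5*(-(x - 2))) = 10] flip signs both sides ⇒ neg: -5*(-(x - 2)) = -10.
Step 3. [-5*(-(x - 2)) = -10] divide by the outer -5 ⇒ div: -(x - 2) = 2.
Step 4. [-(x - 2) = 2] leading − — multiply by −1. So neg: x - 2 = -2.
Step 5. [x - 2 = -2] peel the -2: add 2 from each side ⇒ sub: x = 0.

Answer: x ∈ {0}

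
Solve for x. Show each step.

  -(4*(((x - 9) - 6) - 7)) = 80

Step 1. [-(4*(((x - 9) - 6) - 7)) = 80] leading − — multiply by −1, so neg: 4*(((x - 9) - 6) - 7) = -80.
Step 2. [4*(((x - 9) - 6) - 7) = -80] LHS = 4·(…); ÷4 both sides ⇒ div: ((x - 9) - 6) - 7 = -20.
Step 3. [((x - 9) - 6) - 7 = -20] peel the -7: add 7 from each side, so sub: (x - 9) - 6 = -13.
Step 4. [(x - 9) - 6 = -13] -6 is outermost — add 6 both sides ⇒ sub: x - 9 = -7.
Step 5. [x - 9 = -7] the outer -9 inverts by adding 9. So sub: x = 2.

Answer: x ∈ {2}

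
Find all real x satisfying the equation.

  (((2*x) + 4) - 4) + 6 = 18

Step 1. [(((2*x) + 4) - 4) + 6 = 18] 6 comes off first (subtract 6) ⇒ sub: ((2*x) + 4) - 4 = 12.
Step 2. [((2*x) + 4) - 4 = 12] add 4: x sits inside (… - 4) ⇒ sub: (2*x) + 4 = 16.
Step 3. [(2*x) + 4 = 16] +4 is outermost — subtract 4 both sides ⇒ sub: 2*x = 12.
Step 4. [2*x = 12] 2 out front; divide by 2, so div: x = 6.

Answer: x ∈ {6}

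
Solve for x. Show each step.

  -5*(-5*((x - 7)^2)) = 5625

Step 1. [-5*(-5*((x - 7)^2)) = 5625] -5 out front; divide by -5. So div: -5*((x - 7)^2) = -1125.
Step 2. [-5*((x - 7)^2) = -1125] divide by the outer -5. So div: (x - 7)^2 = 225.
Step 3. [(x - 7)^2 = 225] LHS squared, RHS 225 ≥ 0: apply √ (±) ⇒ sqrt: x - 7 = 15 or -15.
Step 4. [x - 7 = 15 or -15] -7 is outermost — add 7 both sides ⇒ sub: x = 22 or -8.

Answer: x ∈ {-8, 22}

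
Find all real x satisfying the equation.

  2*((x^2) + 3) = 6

Step 1. [2*((x^2) + 3) = 6] leading coefficient 2: divide by 2 ⇒ div: (x^2) + 3 = 3.
Step 2. [(x^2) + 3 = 3] peel the +3: subtract 3 from each side ⇒ sub: x^2 = 0.
Step 3. [x^2 = 0] LHS squared, RHS 0 ≥ 0: apply √ (±), so sqrt: x = 0.

Answer: x ∈ {0}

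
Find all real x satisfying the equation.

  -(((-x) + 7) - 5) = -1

Step 1. [-(((-x) + 7) - 5) = -1] leading − — multiply by −1, so neg: ((-x) + 7) - 5 = 1.
Step 2. [((-x) + 7) - 5 = 1] the outer -5 inverts by adding 5. So sub: (-x) + 7 = 6.
Step 3. [(-x) + 7 = 6] the outer +7 inverts by subtracting 7. So sub: -x = -1.
Step 4. [-x = -1] flip signs both sides. So neg: x = 1.

Answer: x ∈ {1}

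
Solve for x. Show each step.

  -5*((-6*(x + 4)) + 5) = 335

Step 1. [-5*((-6*(x + 4)) + 5) = 335] divide by the outer -5 ⇒ div: (-6*(x + 4)) + 5 = -67.
Step 2. [(-6*(x + 4)) + 5 = -67] 5 comes off first (subtract 5). So sub: -6*(x + 4) = -72.
Step 3. [-6*(x + 4) = -72] divide by the outer -6. So div: x + 4 = 12.
Step 4. [x + 4 = 12] +4 is outermost — subtract 4 both sides ⇒ sub: x = 8.

Answer: x ∈ {8}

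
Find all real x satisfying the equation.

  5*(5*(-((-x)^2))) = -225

Step 1. [5*(5*(-((-x)^2))) = -225] divide by the outer 5 ⇒ div: 5*(-((-x)^2)) = -45.
Step 2. [5*(-((-x)^2)) = -45] leading coefficient 5: divide by 5. So div: -((-x)^2) = -9.
Step 3. [-((-x)^2) = -9] flip signs both sides. So neg: (-x)^2 = 9.
Step 4. [(-x)^2 = 9] LHS squared, RHS 9 ≥ 0: apply √ (±) ⇒ sqrt: -x = 3 or -3.
Step 5. [-x = 3 or -3] flip signs both sides, so neg: x = -3 or 3.

Answer: x ∈ {-3, 3}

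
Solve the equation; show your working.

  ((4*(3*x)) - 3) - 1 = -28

Step 1. [((4*(3*x)) - 3) - 1 = -28] the outer -1 inverts by adding 1, so sub: (4*(3*x)) - 3 = -27.
Step 2. [(4*(3*x)) - 3 = -27] -3 is outermost — add 3 both sides ⇒ sub: 4*(3*x) = -24.
Step 3. [4*(3*x) = -24] 4 out front; divide by 4. So div: 3*x = -6.
Step 4. [3*x = -6] leading coefficient 3: divide by 3. So div: x = -2.

Answer: x ∈ {-2}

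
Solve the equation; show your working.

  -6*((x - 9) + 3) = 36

Step 1. [-6*((x - 9) + 3) = 36] -6·(inner) — divide through by -6. So div: (x - 9) + 3 = -6.
Step 2. [(x - 9) + 3 = -6] the outer +3 inverts by subtracting 3. So sub: x - 9 = -9.
Step 3. [x - 9 = -9] the outer -9 inverts by adding 9. So sub: x = 0.

Answer: x ∈ {0}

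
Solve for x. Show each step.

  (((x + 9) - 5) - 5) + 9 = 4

Step 1. [(((x + 9) - 5) - 5) + 9 = 4] 9 comes off first (subtract 9). So sub: ((x + 9) - 5) - 5 = -5.
Step 2. [((x + 9) - 5) - 5 = -5] add 5: x sits inside (… - 5), so sub: (x + 9) - 5 = 0.
Step 3. [(x + 9) - 5 = 0] the outer -5 inverts by adding 5 ⇒ sub: x + 9 = 5.
Step 4. [x + 9 = 5] +9 is outermost — subtract 9 both sides, so sub: x = -4.

Answer: x ∈ {-4}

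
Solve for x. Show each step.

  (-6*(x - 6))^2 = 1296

Step 1. [(-6*(x - 6))^2 = 1296] 1296 ≥ 0, LHS is (·)² — take ±√, so sqrt: -6*(x - 6) = 36 or -36.
Step 2. [-6*(x - 6) = 36 or -36] divide by the outer -6, so div: x - 6 = -6 or 6.
Step 3. [x - 6 = -6 or 6] peel the -6: add 6 from each side. So sub: x = 0 or 12.

Answer: x ∈ {0, 12}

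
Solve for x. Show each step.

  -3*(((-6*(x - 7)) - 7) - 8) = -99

Step 1. [-3*(((-6*(x - 7)) - 7) - 8) = -99] LHS = -3·(…); ÷-3 both sides, so div: ((-6*(x - 7)) - 7) - 8 = 33.
Step 2. [((-6*(x - 7)) - 7) - 8 = 33] the outer -8 inverts by adding 8, so sub: (-6*(x - 7)) - 7 = 41.
Step 3. [(-6*(x - 7)) - 7 = 41] peel the -7: add 7 from each side, so sub: -6*(x - 7) = 48.
Step 4. [-6*(x - 7) = 48] leading coefficient -6: divide by -6 ⇒ div: x - 7 = -8.
Step 5. [x - 7 = -8] the outer -7 inverts by adding 7. So sub: x = -1.

Answer: x ∈ {-1}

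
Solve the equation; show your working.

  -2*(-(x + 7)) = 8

Step 1. [-2*(-(x + 7)) = 8] leading coefficient -2: divide by -2, so div: -(x + 7) = -4.
Step 2. [-(x + 7) = -4] LHS negated; negate both sides. So neg: x + 7 = 4.
Step 3. [x + 7 = 4] peel the +7: subtract 7 from each side. So sub: x = -3.

Answer: x ∈ {-3}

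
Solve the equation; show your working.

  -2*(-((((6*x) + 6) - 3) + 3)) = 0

Step 1. [-2*(-((((6*x) + 6) - 3) + 3)) = 0] leading coefficient -2: divide by -2. So div: -((((6*x) + 6) - 3) + 3) = 0.
Step 2. [-((((6*x) + 6) - 3) + 3) = 0] flip signs both sides, so neg: (((6*x) + 6) - 3) + 3 = 0.
Step 3. [(((6*x) + 6) - 3) + 3 = 0] the outer +3 inverts by subtracting 3. So sub: ((6*x) + 6) - 3 = -3.
Step 4. [((6*x) + 6) - 3 = -3] 3 comes off first (add 3). So sub: (6*x) + 6 = 0.
Step 5. [(6*x) + 6 = 0] 6 divides every term; factor it out. So factor: x + 1 = 0.
Step 6. [x + 1 = 0] peel the +1: subtract 1 from each side ⇒ sub: x = -1.

Answer: x ∈ {-1}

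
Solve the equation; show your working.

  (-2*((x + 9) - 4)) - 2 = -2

Step 1. [(-2*((x + 9) - 4)) - 2 = -2] 2 comes off first (add 2). So sub: -2*((x + 9) - 4) = 0.
Step 2. [-2*((x + 9) - 4) = 0] LHS = -2·(…); ÷-2 both sides, so div: (x + 9) - 4 = 0.
Step 3. [(x + 9) - 4 = 0] peel the -4: add 4 from each side ⇒ sub: x + 9 = 4.
Step 4. [x + 9 = 4] subtract 9: x sits inside (… + 9). So sub: x = -5.

Answer: x ∈ {-5}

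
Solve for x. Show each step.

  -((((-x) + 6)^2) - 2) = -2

Step 1. [-((((-x) + 6)^2) - 2) = -2] leading − — multiply by −1 ⇒ neg: (((-x) + 6)^2) - 2 = 2.
Step 2. [(((-x) + 6)^2) - 2 = 2] add 2: x sits inside (… - 2) ⇒ sub: ((-x) + 6)^2 = 4.
Step 3. [((-x) + 6)^2 = 4] √ both sides: 4 ≥ 0 gives two branches ⇒ sqrt: (-x) + 6 = 2 or -2.
Step 4. [(-x) + 6 = 2 or -2] peel the +6: subtract 6 from each side, so sub: -x = -4 or -8.
Step 5. [-x = -4 or -8] flip signs both sides ⇒ neg: x = 4 or 8.

Answer: x ∈ {4, 8}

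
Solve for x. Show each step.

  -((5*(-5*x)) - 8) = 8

Step 1. [-((5*(-5*x)) - 8) = 8] flip signs both sides. So neg: (5*(-5*x)) - 8 = -8.
Step 2. [(5*(-5*x)) - 8 = -8] 8 comes off first (add 8). So sub: 5*(-5*x) = 0.
Step 3. [5*(-5*x) = 0] 5·(inner) — divide through by 5. So div: -5*x = 0.
Step 4. [-5*x = 0] leading coefficient -5: divide by -5. So div: x = 0.

Answer: x ∈ {0}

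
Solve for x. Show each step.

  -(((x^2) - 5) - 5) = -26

Step 1. [-(((x^2) - 5) - 5) = -26] leading − — multiply by −1 ⇒ neg: ((x^2) - 5) - 5 = 26.
Step 2. [((x^2) - 5) - 5 = 26] the outer -5 inverts by adding 5, so sub: (x^2) - 5 = 31.
Step 3. [(x^2) - 5 = 31] -5 is outermost — add 5 both sides. So sub: x^2 = 36.
Step 4. [x^2 = 36] 36 ≥ 0, LHS is (·)² — take ±√. So sqrt: x = 6 or -6.

Answer: x ∈ {-6, 6}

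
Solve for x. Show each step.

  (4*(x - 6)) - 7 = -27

Step 1. [(4*(x - 6)) - 7 = -27] peel the -7: add 7 from each side ⇒ sub: 4*(x - 6) = -20.
Step 2. [4*(x - 6) = -20] LHS = 4·(…); ÷4 both sides ⇒ div: x - 6 = -5.
Step 3. [x - 6 = -5] peel the -6: add 6 from each side, so sub: x = 1.

Answer: x ∈ {1}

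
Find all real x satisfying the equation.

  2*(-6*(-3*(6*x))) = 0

Step 1. [2*(-6*(-3*(6*x))) = 0] 2·(inner) — divide through by 2 ⇒ div: -6*(-3*(6*x)) = 0.
Step 2. [-6*(-3*(6*x)) = 0] leading coefficient -6: divide by -6, so div: -3*(6*x) = 0.
Step 3. [-3*(6*x) = 0] -3 out front; divide by -3 ⇒ div: 6*x = 0.
Step 4. [6*x = 0] divide by the outer 6, so div: x = 0.

Answer: x ∈ {0}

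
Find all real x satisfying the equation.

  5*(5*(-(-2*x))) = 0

Step 1. [5*(5*(-(-2*x))) = 0] LHS = 5·(…); ÷5 both sides ⇒ div: 5*(-(-2*x)) = 0.
Step 2. [5*(-(-2*x)) = 0] 5 out front; divide by 5 ⇒ div: -(-2*x) = 0.
Step 3. [-(-2*x) = 0] flip signs both sides, so neg: -2*x = 0.
Step 4. [-2*x = 0] -2 out front; divide by -2 ⇒ div: x = 0.

Answer: x ∈ {0}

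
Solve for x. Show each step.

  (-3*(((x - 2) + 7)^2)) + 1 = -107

Step 1. [(-3*(((x - 2) + 7)^2)) + 1 = -107] subtract 1: x sits inside (… + 1), so sub: -3*(((x - 2) + 7)^2) = -108.
Step 2. [-3*(((x - 2) + 7)^2) = -108] divide by the outer -3 ⇒ div: ((x - 2) + 7)^2 = 36.
Step 3. [((x - 2) + 7)^2 = 36] √ both sides: 36 ≥ 0 gives two branches, so sqrt: (x - 2) + 7 = 6 or -6.
Step 4. [(x - 2) + 7 = 6 or -6] 7 comes off first (subtract 7), so sub: x - 2 = -1 or -13.
Step 5. [x - 2 = -1 or -13] -2 is outermost — add 2 both sides, so sub: x = 1 or -11.

Answer: x ∈ {-11, 1}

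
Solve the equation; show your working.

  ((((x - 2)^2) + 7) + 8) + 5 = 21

Step 1. [((((x - 2)^2) + 7) + 8) + 5 = 21] the outer +5 inverts by subtracting 5. So sub: (((x - 2)^2) + 7) + 8 = 16.
Step 2. [(((x - 2)^2) + 7) + 8 = 16] the outer +8 inverts by subtracting 8, so sub: ((x - 2)^2) + 7 = 8.
Step 3. [((x - 2)^2) + 7 = 8] the outer +7 inverts by subtracting 7, so sub: (x - 2)^2 = 1.
Step 4. [(x - 2)^2 = 1] 1 ≥ 0, LHS is (·)² — take ±√ ⇒ sqrt: x - 2 = 1 or -1.
Step 5. [x - 2 = 1 or -1] peel the -2: add 2 from each side ⇒ sub: x = 3 or 1.

Answer: x ∈ {1, 3}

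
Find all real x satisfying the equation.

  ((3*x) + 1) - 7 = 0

Step 1. [((3*x) + 1) - 7 = 0] peel the -7: add 7 from each side ⇒ sub: (3*x) + 1 = 7.
Step 2. [(3*x) + 1 = 7] peel the +1: subtract 1 from each side, so sub: 3*x = 6.
Step 3. [3*x = 6] 3 out front; divide by 3 ⇒ div: x = 2.

Answer: x ∈ {2}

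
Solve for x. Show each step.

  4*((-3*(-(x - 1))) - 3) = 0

Step 1. [4*((-3*(-(x - 1))) - 3) = 0] 4·(inner) — divide through by 4. So div: (-3*(-(x - 1))) - 3 = 0.
Step 2. [(-3*(-(x - 1))) - 3 = 0] add 3: x sits inside (… - 3) ⇒ sub: -3*(-(x - 1)) = 3.
Step 3. [-3*(-(x - 1)) = 3] LHS = -3·(…); ÷-3 both sides ⇒ div: -(x - 1) = -1.
Step 4. [-(x - 1) = -1] flip signs both sides. So neg: x - 1 = 1.
Step 5. [x - 1 = 1] 1 comes off first (add 1). So sub: x = 2.

Answer: x ∈ {2}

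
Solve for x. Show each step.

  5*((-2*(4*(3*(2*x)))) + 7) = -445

Step 1. [5*((-2*(4*(3*(2*x)))) + 7) = -445] 5 out front; divide by 5, so div: (-2*(4*(3*(2*x)))) + 7 = -89.
Step 2. [(-2*(4*(3*(2*x)))) + 7 = -89] the outer +7 inverts by subtracting 7 ⇒ sub: -2*(4*(3*(2*x))) = -96.
Step 3. [-2*(4*(3*(2*x))) = -96] LHS = -2·(…); ÷-2 both sides ⇒ div: 4*(3*(2*x)) = 48.
Step 4. [4*(3*(2*x)) = 48] 4 out front; divide by 4, so div: 3*(2*x) = 12.
Step 5. [3*(2*x) = 12] LHS = 3·(…); ÷3 both sides ⇒ div: 2*x = 4.
Step 6. [2*x = 4] 2·(inner) — divide through by 2, so div: x = 2.

Answer: x ∈ {2}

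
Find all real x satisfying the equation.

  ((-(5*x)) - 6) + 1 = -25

Step 1. [((-(5*x)) - 6) + 1 = -25] peel the +1: subtract 1 from each side. So sub: (-(5*x)) - 6 = -26.
Step 2. [(-(5*x)) - 6 = -26] peel the -6: add 6 from each side, so sub: -(5*x) = -20.
Step 3. [-(5*x) = -20] flip signs both sides, so neg: 5*x = 20.
Step 4. [5*x = 20] LHS = 5·(…); ÷5 both sides ⇒ div: x = 4.

Answer: x ∈ {4}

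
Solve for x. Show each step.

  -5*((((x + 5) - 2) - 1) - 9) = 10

Step 1. [-5*((((x + 5) - 2) - 1) - 9) = 10] -5·(inner) — divide through by -5. So div: (((x + 5) - 2) - 1) - 9 = -2.
Step 2. [(((x + 5) - 2) - 1) - 9 = -2] -9 is outermost — add 9 both sides ⇒ sub: ((x + 5) - 2) - 1 = 7.
Step 3. [((x + 5) - 2) - 1 = 7] peel the -1: add 1 from each side, so sub: (x + 5) - 2 = 8.
Step 4. [(x + 5) - 2 = 8] peel the -2: add 2 from each side. So sub: x + 5 = 10.
Step 5. [x + 5 = 10] the outer +5 inverts by subtracting 5 ⇒ sub: x = 5.

Answer: x ∈ {5}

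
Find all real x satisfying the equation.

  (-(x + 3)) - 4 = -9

Step 1. [(-(x + 3)) - 4 = -9] -4 is outermost — add 4 both sides, so sub: -(x + 3) = -5.
Step 2. [-(x + 3) = -5] leading − — multiply by −1. So neg: x + 3 = 5.
Step 3. [x + 3 = 5] +3 is outermost — subtract 3 both sides ⇒ sub: x = 2.

Answer: x ∈ {2}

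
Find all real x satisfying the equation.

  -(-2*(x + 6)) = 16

Step 1. [-(-2*(x + 6)) = 16] leading − — multiply by −1. So neg: -2*(x + 6) = -16.
Step 2. [-2*(x + 6) = -16] divide by the outer -2. So div: x + 6 = 8.
Step 3. [x + 6 = 8] subtract 6: x sits inside (… + 6). So sub: x = 2.

Answer: x ∈ {2}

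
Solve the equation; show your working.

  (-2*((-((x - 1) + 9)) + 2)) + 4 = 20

Step 1. [(-2*((-((x - 1) + 9)) + 2)) + 4 = 20] subtract 4: x sits inside (… + 4). So sub: -2*((-((x - 1) + 9)) + 2) = 16.
Step 2. [-2*((-((x - 1) + 9)) + 2) = 16] -2 out front; divide by -2. So div: (-((x - 1) + 9)) + 2 = -8.
Step 3. [(-((x - 1) + 9)) + 2 = -8] 2 comes off first (subtract 2), so sub: -((x - 1) + 9) = -10.
Step 4. [-((x - 1) + 9) = -10] flip signs both sides, so neg: (x - 1) + 9 = 10.
Step 5. [(x - 1) + 9 = 10] peel the +9: subtract 9 from each side ⇒ sub: x - 1 = 1.
Step 6. [x - 1 = 1] 1 comes off first (add 1), so sub: x = 2.

Answer: x ∈ {2}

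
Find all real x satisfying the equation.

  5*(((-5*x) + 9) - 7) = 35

Step 1. [5*(((-5*x) + 9) - 7) = 35] divide by the outer 5 ⇒ div: ((-5*x) + 9) - 7 = 7.
Step 2. [((-5*x) + 9) - 7 = 7] the outer -7 inverts by adding 7, so sub: (-5*x) + 9 = 14.
Step 3. [(-5*x) + 9 = 14] peel the +9: subtract 9 from each side, so sub: -5*x = 5.
Step 4. [-5*x = 5] -5·(inner) — divide through by -5, so div: x = -1.

Answer: x ∈ {-1}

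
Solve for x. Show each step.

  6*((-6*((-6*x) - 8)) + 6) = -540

Step 1. [6*((-6*((-6*x) - 8)) + 6) = -540] divide by the outer 6 ⇒ div: (-6*((-6*x) - 8)) + 6 = -90.
Step 2. [(-6*((-6*x) - 8)) + 6 = -90] subtract 6: x sits inside (… + 6), so sub: -6*((-6*x) - 8) = -96.
Step 3. [-6*((-6*x) - 8) = -96] -6 out front; divide by -6 ⇒ div: (-6*x) - 8 = 16.
Step 4. [(-6*x) - 8 = 16] 8 comes off first (add 8). So sub: -6*x = 24.
Step 5. [-6*x = 24] -6 out front; divide by -6. So div: x = -4.

Answer: x ∈ {-4}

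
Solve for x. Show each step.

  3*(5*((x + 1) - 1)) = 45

Step 1. [3*(5*((x + 1) - 1)) = 45] divide by the outer 3. So div: 5*((x + 1) - 1) = 15.
Step 2. [5*((x + 1) - 1) = 15] LHS = 5·(…); ÷5 both sides ⇒ div: (x + 1) - 1 = 3.
Step 3. [(x + 1) - 1 = 3] peel the -1: add 1 from each side ⇒ sub: x + 1 = 4.
Step 4. [x + 1 = 4] subtract 1: x sits inside (… + 1) ⇒ sub: x = 3.

Answer: x ∈ {3}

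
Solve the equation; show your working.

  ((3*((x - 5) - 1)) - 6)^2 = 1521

Step 1. [((3*((x - 5) - 1)) - 6)^2 = 1521] √ both sides: 1521 ≥ 0 gives two branches. So sqrt: (3*((x - 5) - 1)) - 6 = 39 or -39.
Step 2. [(3*((x - 5) - 1)) - 6 = 39 or -39] 3 divides every term; factor it out, so factor: ((x - 5) - 1) - 2 = 13 or -13.
Step 3. [((x - 5) - 1) - 2 = 13 or -13] -2 is outermost — add 2 both sides ⇒ sub: (x - 5) - 1 = 15 or -11.
Step 4. [(x - 5) - 1 = 15 or -11] the outer -1 inverts by adding 1 ⇒ sub: x - 5 = 16 or -10.
Step 5. [x - 5 = 16 or -10] -5 is outermost — add 5 both sides ⇒ sub: x = 21 or -5.

Answer: x ∈ {-5, 21}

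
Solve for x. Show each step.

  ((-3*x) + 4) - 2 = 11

Step 1. [((-3*x) + 4) - 2 = 11] 2 comes off first (add 2). So sub: (-3*x) + 4 = 13.
Step 2. [(-3*x) + 4 = 13] the outer +4 inverts by subtracting 4 ⇒ sub: -3*x = 9.
Step 3. [-3*x = 9] LHS = -3·(…); ÷-3 both sides. So div: x = -3.

Answer: x ∈ {-3}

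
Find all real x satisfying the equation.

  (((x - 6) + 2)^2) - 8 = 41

Step 1. [(((x - 6) + 2)^2) - 8 = 41] -8 is outermost — add 8 both sides ⇒ sub: ((x - 6) + 2)^2 = 49.
Step 2. [((x - 6) + 2)^2 = 49] √ both sides: 49 ≥ 0 gives two branches ⇒ sqrt: (x - 6) + 2 = 7 or -7.
Step 3. [(x - 6) + 2 = 7 or -7] subtract 2: x sits inside (… + 2), so sub: x - 6 = 5 or -9.
Step 4. [x - 6 = 5 or -9] add 6: x sits inside (… - 6). So sub: x = 11 or -3.

Answer: x ∈ {-3, 11}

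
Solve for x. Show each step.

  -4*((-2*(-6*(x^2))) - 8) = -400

Step 1. [-4*((-2*(-6*(x^2))) - 8) = -400] -4·(inner) — divide through by -4 ⇒ div: (-2*(-6*(x^2))) - 8 = 100.
Step 2. [(-2*(-6*(x^2))) - 8 = 100] peel the -8: add 8 from each side. So sub: -2*(-6*(x^2)) = 108.
Step 3. [-2*(-6*(x^2)) = 108] LHS = -2·(…); ÷-2 both sides, so div: -6*(x^2) = -54.
Step 4. [-6*(x^2) = -54] leading coefficient -6: divide by -6, so div: x^2 = 9.
Step 5. [x^2 = 9] LHS squared, RHS 9 ≥ 0: apply √ (±) ⇒ sqrt: x = 3 or -3.

Answer: x ∈ {-3, 3}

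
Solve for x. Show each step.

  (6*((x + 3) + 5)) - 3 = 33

Step 1. [(6*((x + 3) + 5)) - 3 = 33] add 3: x sits inside (… - 3). So sub: 6*((x + 3) + 5) = 36.
Step 2. [6*((x + 3) + 5) = 36] LHS = 6·(…); ÷6 both sides ⇒ div: (x + 3) + 5 = 6.
Step 3. [(x + 3) + 5 = 6] the outer +5 inverts by subtracting 5, so sub: x + 3 = 1.
Step 4. [x + 3 = 1] subtract 3: x sits inside (… + 3). So sub: x = -2.

Answer: x ∈ {-2}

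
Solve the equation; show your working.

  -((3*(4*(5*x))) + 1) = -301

Step 1. [-((3*(4*(5*x))) + 1) = -301] flip signs both sides. So neg: (3*(4*(5*x))) + 1 = 301.
Step 2. [(3*(4*(5*x))) + 1 = 301] 1 comes off first (subtract 1) ⇒ sub: 3*(4*(5*x)) = 300.
Step 3. [3*(4*(5*x)) = 300] 3 out front; divide by 3 ⇒ div: 4*(5*x) = 100.
Step 4. [4*(5*x) = 100] divide by the outer 4 ⇒ div: 5*x = 25.
Step 5. [5*x = 25] 5·(inner) — divide through by 5. So div: x = 5.

Answer: x ∈ {5}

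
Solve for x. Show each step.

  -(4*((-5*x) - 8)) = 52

Step 1. [-(4*((-5*x) - 8)) = 52] LHS negated; negate both sides, so neg: 4*((-5*x) - 8) = -52.
Step 2. [4*((-5*x) - 8) = -52] 4 out front; divide by 4. So div: (-5*x) - 8 = -13.
Step 3. [(-5*x) - 8 = -13] 8 comes off first (add 8) ⇒ sub: -5*x = -5.
Step 4. [-5*x = -5] -5·(inner) — divide through by -5. So div: x = 1.

Answer: x ∈ {1}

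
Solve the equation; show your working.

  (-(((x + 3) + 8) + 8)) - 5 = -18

Step 1. [(-(((x + 3) + 8) + 8)) - 5 = -18] -5 is outermost — add 5 both sides, so sub: -(((x + 3) + 8) + 8) = -13.
Step 2. [-(((x + 3) + 8) + 8) = -13] flip signs both sides, so neg: ((x + 3) + 8) + 8 = 13.
Step 3. [((x + 3) + 8) + 8 = 13] peel the +8: subtract 8 from each side, so sub: (x + 3) + 8 = 5.
Step 4. [(x + 3) + 8 = 5] the outer +8 inverts by subtracting 8, so sub: x + 3 = -3.
Step 5. [x + 3 = -3] +3 is outermost — subtract 3 both sides. So sub: x = -6.

Answer: x ∈ {-6}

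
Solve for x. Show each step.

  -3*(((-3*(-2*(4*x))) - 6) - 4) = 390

Step 1. [-3*(((-3*(-2*(4*x))) - 6) - 4) = 390] -3·(inner) — divide through by -3, so div: ((-3*(-2*(4*x))) - 6) - 4 = -130.
Step 2. [((-3*(-2*(4*x))) - 6) - 4 = -130] the outer -4 inverts by adding 4, so sub: (-3*(-2*(4*x))) - 6 = -126.
Step 3. [(-3*(-2*(4*x))) - 6 = -126] -6 is outermost — add 6 both sides, so sub: -3*(-2*(4*x)) = -120.
Step 4. [-3*(-2*(4*x)) = -120] -3·(inner) — divide through by -3 ⇒ div: -2*(4*x) = 40.
Step 5. [-2*(4*x) = 40] LHS = -2·(…); ÷-2 both sides ⇒ div: 4*x = -20.
Step 6. [4*x = -20] divide by the outer 4, so div: x = -5.

Answer: x ∈ {-5}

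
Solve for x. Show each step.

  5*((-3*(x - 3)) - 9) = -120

Step 1. [5*((-3*(x - 3)) - 9) = -120] divide by the outer 5 ⇒ div: (-3*(x - 3)) - 9 = -24.
Step 2. [(-3*(x - 3)) - 9 = -24] -9 is outermost — add 9 both sides, so sub: -3*(x - 3) = -15.
Step 3. [-3*(x - 3) = -15] LHS = -3·(…); ÷-3 both sides ⇒ div: x - 3 = 5.
Step 4. [x - 3 = 5] the outer -3 inverts by adding 3. So sub: x = 8.

Answer: x ∈ {8}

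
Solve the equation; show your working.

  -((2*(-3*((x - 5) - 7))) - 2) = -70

Step 1. [-((2*(-3*((x - 5) - 7))) - 2) = -70] leading − — multiply by −1. So neg: (2*(-3*((x - 5) - 7))) - 2 = 70.
Step 2. [(2*(-3*((x - 5) - 7))) - 2 = 70] the outer -2 inverts by adding 2, so sub: 2*(-3*((x - 5) - 7)) = 72.
Step 3. [2*(-3*((x - 5) - 7)) = 72] 2 out front; divide by 2. So div: -3*((x - 5) - 7) = 36.
Step 4. [-3*((x - 5) - 7) = 36] LHS = -3·(…); ÷-3 both sides ⇒ div: (x - 5) - 7 = -12.
Step 5. [(x - 5) - 7 = -12] peel the -7: add 7 from each side, so sub: x - 5 = -5.
Step 6. [x - 5 = -5] 5 comes off first (add 5). So sub: x = 0.

Answer: x ∈ {0}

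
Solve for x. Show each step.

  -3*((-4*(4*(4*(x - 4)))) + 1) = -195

Step 1. [-3*((-4*(4*(4*(x - 4)))) + 1) = -195] -3·(inner) — divide through by -3, so div: (-4*(4*(4*(x - 4)))) + 1 = 65.
Step 2. [(-4*(4*(4*(x - 4)))) + 1 = 65] peel the +1: subtract 1 from each side, so sub: -4*(4*(4*(x - 4))) = 64.
Step 3. [-4*(4*(4*(x - 4))) = 64] LHS = -4·(…); ÷-4 both sides, so div: 4*(4*(x - 4)) = -16.
Step 4. [4*(4*(x - 4)) = -16] 4·(inner) — divide through by 4 ⇒ div: 4*(x - 4) = -4.
Step 5. [4*(x - 4) = -4] leading coefficient 4: divide by 4 ⇒ div: x - 4 = -1.
Step 6. [x - 4 = -1] peel the -4: add 4 from each side. So sub: x = 3.

Answer: x ∈ {3}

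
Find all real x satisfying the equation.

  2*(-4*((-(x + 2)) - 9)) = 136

Step 1. [2*(-4*((-(x + 2)) - 9)) = 136] LHS = 2·(…); ÷2 both sides ⇒ div: -4*((-(x + 2)) - 9) = 68.
Step 2. [-4*((-(x + 2)) - 9) = 68] divide by the outer -4. So div: (-(x + 2)) - 9 = -17.
Step 3. [(-(x + 2)) - 9 = -17] 9 comes off first (add 9) ⇒ sub: -(x + 2) = -8.
Step 4. [-(x + 2) = -8] leading − — multiply by −1, so neg: x + 2 = 8.
Step 5. [x + 2 = 8] +2 is outermost — subtract 2 both sides, so sub: x = 6.

Answer: x ∈ {6}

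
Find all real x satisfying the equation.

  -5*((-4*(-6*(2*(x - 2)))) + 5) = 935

Step 1. [-5*((-4*(-6*(2*(x - 2)))) + 5) = 935] divide by the outer -5 ⇒ div: (-4*(-6*(2*(x - 2)))) + 5 = -187.
Step 2. [(-4*(-6*(2*(x - 2)))) + 5 = -187] 5 comes off first (subtract 5), so sub: -4*(-6*(2*(x - 2))) = -192.
Step 3. [-4*(-6*(2*(x - 2))) = -192] -4·(inner) — divide through by -4. So div: -6*(2*(x - 2)) = 48.
Step 4. [-6*(2*(x - 2)) = 48] leading coefficient -6: divide by -6, so div: 2*(x - 2) = -8.
Step 5. [2*(x - 2) = -8] leading coefficient 2: divide by 2 ⇒ div: x - 2 = -4.
Step 6. [x - 2 = -4] -2 is outermost — add 2 both sides. So sub: x = -2.

Answer: x ∈ {-2}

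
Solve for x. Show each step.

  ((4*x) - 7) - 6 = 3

Step 1. [((4*x) - 7) - 6 = 3] -6 is outermost — add 6 both sides, so sub: (4*x) - 7 = 9.
Step 2. [(4*x) - 7 = 9] peel the -7: add 7 from each side ⇒ sub: 4*x = 16.
Step 3. [4*x = 16] LHS = 4·(…); ÷4 both sides ⇒ div: x = 4.

Answer: x ∈ {4}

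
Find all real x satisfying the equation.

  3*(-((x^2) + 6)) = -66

Step 1. [3*(-((x^2) + 6)) = -66] LHS = 3·(…); ÷3 both sides ⇒ div: -((x^2) + 6) = -22.
Step 2. [-((x^2) + 6) = -22] leading − — multiply by −1 ⇒ neg: (x^2) + 6 = 22.
Step 3. [(x^2) + 6 = 22] +6 is outermost — subtract 6 both sides. So sub: x^2 = 16.
Step 4. [x^2 = 16] √ both sides: 16 ≥ 0 gives two branches. So sqrt: x = 4 or -4.

Answer: x ∈ {-4, 4}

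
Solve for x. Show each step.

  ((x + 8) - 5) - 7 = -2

Step 1. [((x + 8) - 5) - 7 = -2] 7 comes off first (add 7) ⇒ sub: (x + 8) - 5 = 5.
Step 2. [(x + 8) - 5 = 5] 5 comes off first (add 5). So sub: x + 8 = 10.
Step 3. [x + 8 = 10] subtract 8: x sits inside (… + 8) ⇒ sub: x = 2.

Answer: x ∈ {2}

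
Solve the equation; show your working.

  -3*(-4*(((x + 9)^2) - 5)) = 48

Step 1. [-3*(-4*(((x + 9)^2) - 5)) = 48] -3·(inner) — divide through by -3 ⇒ div: -4*(((x + 9)^2) - 5) = -16.
Step 2. [-4*(((x + 9)^2) - 5) = -16] LHS = -4·(…); ÷-4 both sides. So div: ((x + 9)^2) - 5 = 4.
Step 3. [((x + 9)^2) - 5 = 4] add 5: x sits inside (… - 5), so sub: (x + 9)^2 = 9.
Step 4. [(x + 9)^2 = 9] 9 ≥ 0, LHS is (·)² — take ±√, so sqrt: x + 9 = 3 or -3.
Step 5. [x + 9 = 3 or -3] peel the +9: subtract 9 from each side ⇒ sub: x = -6 or -12.

Answer: x ∈ {-12, -6}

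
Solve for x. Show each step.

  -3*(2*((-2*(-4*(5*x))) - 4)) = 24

Step 1. [-3*(2*((-2*(-4*(5*x))) - 4)) = 24] divide by the outer -3. So div: 2*((-2*(-4*(5*x))) - 4) = -8.
Step 2. [2*((-2*(-4*(5*x))) - 4) = -8] 2 out front; divide by 2 ⇒ div: (-2*(-4*(5*x))) - 4 = -4.
Step 3. [(-2*(-4*(5*x))) - 4 = -4] common factor -2 (LHS and -4) — divide through, so factor: (-4*(5*x)) + 2 = 2.
Step 4. [(-4*(5*x)) + 2 = 2] the outer +2 inverts by subtracting 2, so sub: -4*(5*x) = 0.
Step 5. [-4*(5*x) = 0] leading coefficient -4: divide by -4 ⇒ div: 5*x = 0.
Step 6. [5*x = 0] 5·(inner) — divide through by 5. So div: x = 0.

Answer: x ∈ {0}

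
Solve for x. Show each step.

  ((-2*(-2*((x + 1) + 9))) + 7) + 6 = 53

Step 1. [((-2*(-2*((x + 1) + 9))) + 7) + 6 = 53] 6 comes off first (subtract 6), so sub: (-2*(-2*((x + 1) + 9))) + 7 = 47.
Step 2. [(-2*(-2*((x + 1) + 9))) + 7 = 47] subtract 7: x sits inside (… + 7) ⇒ sub: -2*(-2*((x + 1) + 9)) = 40.
Step 3. [-2*(-2*((x + 1) + 9)) = 40] divide by the outer -2, so div: -2*((x + 1) + 9) = -20.
Step 4. [-2*((x + 1) + 9) = -20] leading coefficient -2: divide by -2 ⇒ div: (x + 1) + 9 = 10.
Step 5. [(x + 1) + 9 = 10] the outer +9 inverts by subtracting 9, so sub: x + 1 = 1.
Step 6. [x + 1 = 1] 1 comes off first (subtract 1), so sub: x = 0.

Answer: x ∈ {0}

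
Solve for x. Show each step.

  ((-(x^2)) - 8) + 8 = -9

Step 1. [((-(x^2)) - 8) + 8 = -9] +8 is outermost — subtract 8 both sides. So sub: (-(x^2)) - 8 = -17.
Step 2. [(-(x^2)) - 8 = -17] peel the -8: add 8 from each side, so sub: -(x^2) = -9.
Step 3. [-(x^2) = -9] flip signs both sides. So neg: x^2 = 9.
Step 4. [x^2 = 9] LHS squared, RHS 9 ≥ 0: apply √ (±). So sqrt: x = 3 or -3.

Answer: x ∈ {-3, 3}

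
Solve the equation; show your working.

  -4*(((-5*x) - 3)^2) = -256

Step 1. [-4*(((-5*x) - 3)^2) = -256] leading coefficient -4: divide by -4, so div: ((-5*x) - 3)^2 = 64.
Step 2. [((-5*x) - 3)^2 = 64] √ both sides: 64 ≥ 0 gives two branches ⇒ sqrt: (-5*x) - 3 = 8 or -8.
Step 3. [(-5*x) - 3 = 8 or -8] -3 is outermost — add 3 both sides. So sub: -5*x = 11 or -5.
Step 4. [-5*x = 11 or -5] divide by the outer -5 ⇒ div: x = -11/5 or 1.

Answer: x ∈ {-11/5, 1}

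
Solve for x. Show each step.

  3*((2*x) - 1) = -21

Step 1. [3*((2*x) - 1) = -21] divide by the outer 3 ⇒ div: (2*x) - 1 = -7.
Step 2. [(2*x) - 1 = -7] the outer -1 inverts by adding 1. So sub: 2*x = -6.
Step 3. [2*x = -6] LHS = 2·(…); ÷2 both sides. So div: x = -3.

Answer: x ∈ {-3}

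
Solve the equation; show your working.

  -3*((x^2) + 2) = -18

Step 1. [-3*((x^2) + 2) = -18] leading coefficient -3: divide by -3. So div: (x^2) + 2 = 6.
Step 2. [(x^2) + 2 = 6] the outer +2 inverts by subtracting 2, so sub: x^2 = 4.
Step 3. [x^2 = 4] √ both sides: 4 ≥ 0 gives two branches. So sqrt: x = 2 or -2.

Answer: x ∈ {-2, 2}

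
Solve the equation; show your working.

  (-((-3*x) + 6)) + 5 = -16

Step 1. [(-((-3*x) + 6)) + 5 = -16] peel the +5: subtract 5 from each side, so sub: -((-3*x) + 6) = -21.
Step 2. [-((-3*x) + 6) = -21] leading − — multiply by −1. So neg: (-3*x) + 6 = 21.
Step 3. [(-3*x) + 6 = 21] common factor -3 (LHS and 21) — divide through. So factor: x - 2 = -7.
Step 4. [x - 2 = -7] -2 is outermost — add 2 both sides, so sub: x = -5.

Answer: x ∈ {-5}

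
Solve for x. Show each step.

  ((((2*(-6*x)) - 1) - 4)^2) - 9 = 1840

Step 1. [((((2*(-6*x)) - 1) - 4)^2) - 9 = 1840] 9 comes off first (add 9). So sub: (((2*(-6*x)) - 1) - 4)^2 = 1849.
Step 2. [(((2*(-6*x)) - 1) - 4)^2 = 1849] LHS squared, RHS 1849 ≥ 0: apply √ (±), so sqrt: ((2*(-6*x)) - 1) - 4 = 43 or -43.
Step 3. [((2*(-6*x)) - 1) - 4 = 43 or -43] -4 is outermost — add 4 both sides. So sub: (2*(-6*x)) - 1 = 47 or -39.
Step 4. [(2*(-6*x)) - 1 = 47 or -39] the outer -1 inverts by adding 1 ⇒ sub: 2*(-6*x) = 48 or -38.
Step 5. [2*(-6*x) = 48 or -38] LHS = 2·(…); ÷2 both sides ⇒ div: -6*x = 24 or -19.
Step 6. [-6*x = 24 or -19] divide by the outer -6, so div: x = -4 or 19/6.

Answer: x ∈ {-4, 19/6}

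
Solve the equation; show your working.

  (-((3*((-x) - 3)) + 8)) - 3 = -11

Step 1. [(-((3*((-x) - 3)) + 8)) - 3 = -11] add 3: x sits inside (… - 3), so sub: -((3*((-x) - 3)) + 8) = -8.
Step 2. [-((3*((-x) - 3)) + 8) = -8] LHS negated; negate both sides. So neg: (3*((-x) - 3)) + 8 = 8.
Step 3. [(3*((-x) - 3)) + 8 = 8] peel the +8: subtract 8 from each side. So sub: 3*((-x) - 3) = 0.
Step 4. [3*((-x) - 3) = 0] leading coefficient 3: divide by 3. So div: (-x) - 3 = 0.
Step 5. [(-x) - 3 = 0] the outer -3 inverts by adding 3. So sub: -x = 3.
Step 6. [-x = 3] flip signs both sides. So neg: x = -3.

Answer: x ∈ {-3}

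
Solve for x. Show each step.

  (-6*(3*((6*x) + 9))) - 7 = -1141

Step 1. [(-6*(3*((6*x) + 9))) - 7 = -1141] the outer -7 inverts by adding 7, so sub: -6*(3*((6*x) + 9)) = -1134.
Step 2. [-6*(3*((6*x) + 9)) = -1134] -6·(inner) — divide through by -6 ⇒ div: 3*((6*x) + 9) = 189.
Step 3. [3*((6*x) + 9) = 189] LHS = 3·(…); ÷3 both sides. So div: (6*x) + 9 = 63.
Step 4. [(6*x) + 9 = 63] subtract 9: x sits inside (… + 9). So sub: 6*x = 54.
Step 5. [6*x = 54] 6·(inner) — divide through by 6. So div: x = 9.

Answer: x ∈ {9}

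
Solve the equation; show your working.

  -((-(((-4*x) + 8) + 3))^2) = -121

Step 1. [-((-(((-4*x) + 8) + 3))^2) = -121] flip signs both sides, so neg: (-(((-4*x) + 8) + 3))^2 = 121.
Step 2. [(-(((-4*x) + 8) + 3))^2 = 121] √ both sides: 121 ≥ 0 gives two branches, so sqrt: -(((-4*x) + 8) + 3) = 11 or -11.
Step 3. [-(((-4*x) + 8) + 3) = 11 or -11] leading − — multiply by −1 ⇒ neg: ((-4*x) + 8) + 3 = -11 or 11.
Step 4. [((-4*x) + 8) + 3 = -11 or 11] 3 comes off first (subtract 3) ⇒ sub: (-4*x) + 8 = -14 or 8.
Step 5. [(-4*x) + 8 = -14 or 8] 8 comes off first (subtract 8), so sub: -4*x = -22 or 0.
Step 6. [-4*x = -22 or 0] -4·(inner) — divide through by -4, so div: x = 11/2 or 0.

Answer: x ∈ {0, 11/2}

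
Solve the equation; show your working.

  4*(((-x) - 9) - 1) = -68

Step 1. [4*(((-x) - 9) - 1) = -68] divide by the outer 4, so div: ((-x) - 9) - 1 = -17.
Step 2. [((-x) - 9) - 1 = -17] peel the -1: add 1 from each side. So sub: (-x) - 9 = -16.
Step 3. [(-x) - 9 = -16] 9 comes off first (add 9), so sub: -x = -7.
Step 4. [-x = -7] flip signs both sides. So neg: x = 7.

Answer: x ∈ {7}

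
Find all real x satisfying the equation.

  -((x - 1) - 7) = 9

Step 1. [-((x - 1) - 7) = 9] flip signs both sides. So neg: (x - 1) - 7 = -9.
Step 2. [(x - 1) - 7 = -9] the outer -7 inverts by adding 7. So sub: x - 1 = -2.
Step 3. [x - 1 = -2] peel the -1: add 1 from each side ⇒ sub: x = -1.

Answer: x ∈ {-1}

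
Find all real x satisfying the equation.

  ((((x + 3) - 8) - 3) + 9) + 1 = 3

Step 1. [((((x + 3) - 8) - 3) + 9) + 1 = 3] the outer +1 inverts by subtracting 1. So sub: (((x + 3) - 8) - 3) + 9 = 2.
Step 2. [(((x + 3) - 8) - 3) + 9 = 2] the outer +9 inverts by subtracting 9, so sub: ((x + 3) - 8) - 3 = -7.
Step 3. [((x + 3) - 8) - 3 = -7] -3 is outermost — add 3 both sides ⇒ sub: (x + 3) - 8 = -4.
Step 4. [(x + 3) - 8 = -4] 8 comes off first (add 8), so sub: x + 3 = 4.
Step 5. [x + 3 = 4] 3 comes off first (subtract 3), so sub: x = 1.

Answer: x ∈ {1}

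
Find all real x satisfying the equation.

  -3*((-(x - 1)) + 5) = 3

Step 1. [-3*((-(x - 1)) + 5) = 3] divide by the outer -3, so div: (-(x - 1)) + 5 = -1.
Step 2. [(-(x - 1)) + 5 = -1] the outer +5 inverts by subtracting 5, so sub: -(x - 1) = -6.
Step 3. [-(x - 1) = -6] flip signs both sides, so neg: x - 1 = 6.
Step 4. [x - 1 = 6] add 1: x sits inside (… - 1). So sub: x = 7.

Answer: x ∈ {7}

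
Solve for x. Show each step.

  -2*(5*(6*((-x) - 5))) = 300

Step 1. [-2*(5*(6*((-x) - 5))) = 300] -2 out front; divide by -2. So div: 5*(6*((-x) - 5)) = -150.
Step 2. [5*(6*((-x) - 5)) = -150] divide by the outer 5. So div: 6*((-x) - 5) = -30.
Step 3. [6*((-x) - 5) = -30] leading coefficient 6: divide by 6, so div: (-x) - 5 = -5.
Step 4. [(-x) - 5 = -5] add 5: x sits inside (… - 5), so sub: -x = 0.
Step 5. [-x = 0] leading − — multiply by −1, so neg: x = 0.

Answer: x ∈ {0}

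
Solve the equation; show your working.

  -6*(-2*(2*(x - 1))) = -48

Step 1. [-6*(-2*(2*(x - 1))) = -48] leading coefficient -6: divide by -6 ⇒ div: -2*(2*(x - 1)) = 8.
Step 2. [-2*(2*(x - 1)) = 8] LHS = -2·(…); ÷-2 both sides ⇒ div: 2*(x - 1) = -4.
Step 3. [2*(x - 1) = -4] leading coefficient 2: divide by 2 ⇒ div: x - 1 = -2.
Step 4. [x - 1 = -2] peel the -1: add 1 from each side ⇒ sub: x = -1.

Answer: x ∈ {-1}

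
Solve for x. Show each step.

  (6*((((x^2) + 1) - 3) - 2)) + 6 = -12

Step 1. [(6*((((x^2) + 1) - 3) - 2)) + 6 = -12] 6 divides every term; factor it out, so factor: ((((x^2) + 1) - 3) - 2) + 1 = -2.
Step 2. [((((x^2) + 1) - 3) - 2) + 1 = -2] 1 comes off first (subtract 1), so sub: (((x^2) + 1) - 3) - 2 = -3.
Step 3. [(((x^2) + 1) - 3) - 2 = -3] the outer -2 inverts by adding 2. So sub: ((x^2) + 1) - 3 = -1.
Step 4. [((x^2) + 1) - 3 = -1] peel the -3: add 3 from each side, so sub: (x^2) + 1 = 2.
Step 5. [(x^2) + 1 = 2] +1 is outermost — subtract 1 both sides, so sub: x^2 = 1.
Step 6. [x^2 = 1] √ both sides: 1 ≥ 0 gives two branches, so sqrt: x = 1 or -1.

Answer: x ∈ {-1, 1}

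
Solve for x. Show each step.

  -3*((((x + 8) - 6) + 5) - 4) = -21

Step 1. [-3*((((x + 8) - 6) + 5) - 4) = -21] divide by the outer -3 ⇒ div: (((x + 8) - 6) + 5) - 4 = 7.
Step 2. [(((x + 8) - 6) + 5) - 4 = 7] add 4: x sits inside (… - 4). So sub: ((x + 8) - 6) + 5 = 11.
Step 3. [((x + 8) - 6) + 5 = 11] peel the +5: subtract 5 from each side ⇒ sub: (x + 8) - 6 = 6.
Step 4. [(x + 8) - 6 = 6] 6 comes off first (add 6) ⇒ sub: x + 8 = 12.
Step 5. [x + 8 = 12] 8 comes off first (subtract 8). So sub: x = 4.

Answer: x ∈ {4}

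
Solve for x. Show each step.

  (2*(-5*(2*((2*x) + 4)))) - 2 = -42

Step 1. [(2*(-5*(2*((2*x) + 4)))) - 2 = -42] 2 divides every term; factor it out. So factor: (-5*(2*((2*x) + 4))) - 1 = -21.
Step 2. [(-5*(2*((2*x) + 4))) - 1 = -21] 1 comes off first (add 1). So sub: -5*(2*((2*x) + 4)) = -20.
Step 3. [-5*(2*((2*x) + 4)) = -20] leading coefficient -5: divide by -5 ⇒ div: 2*((2*x) + 4) = 4.
Step 4. [2*((2*x) + 4) = 4] LHS = 2·(…); ÷2 both sides. So div: (2*x) + 4 = 2.
Step 5. [(2*x) + 4 = 2] 4 comes off first (subtract 4). So sub: 2*x = -2.
Step 6. [2*x = -2] LHS = 2·(…); ÷2 both sides. So div: x = -1.

Answer: x ∈ {-1}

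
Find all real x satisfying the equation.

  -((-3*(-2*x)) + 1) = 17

Step 1. [-((-3*(-2*x)) + 1) = 17] flip signs both sides, so neg: (-3*(-2*x)) + 1 = -17.
Step 2. [(-3*(-2*x)) + 1 = -17] subtract 1: x sits inside (… + 1). So sub: -3*(-2*x) = -18.
Step 3. [-3*(-2*x) = -18] -3 out front; divide by -3 ⇒ div: -2*x = 6.
Step 4. [-2*x = 6] -2·(inner) — divide through by -2. So div: x = -3.

Answer: x ∈ {-3}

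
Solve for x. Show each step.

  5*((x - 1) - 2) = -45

Step 1. [5*((x - 1) - 2) = -45] 5·(inner) — divide through by 5, so div: (x - 1) - 2 = -9.
Step 2. [(x - 1) - 2 = -9] peel the -2: add 2 from each side, so sub: x - 1 = -7.
Step 3. [x - 1 = -7] peel the -1: add 1 from each side. So sub: x = -6.

Answer: x ∈ {-6}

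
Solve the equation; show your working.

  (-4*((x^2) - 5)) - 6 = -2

Step 1. [(-4*((x^2) - 5)) - 6 = -2] peel the -6: add 6 from each side ⇒ sub: -4*((x^2) - 5) = 4.
Step 2. [-4*((x^2) - 5) = 4] -4·(inner) — divide through by -4. So div: (x^2) - 5 = -1.
Step 3. [(x^2) - 5 = -1] add 5: x sits inside (… - 5) ⇒ sub: x^2 = 4.
Step 4. [x^2 = 4] √ both sides: 4 ≥ 0 gives two branches, so sqrt: x = 2 or -2.

Answer: x ∈ {-2, 2}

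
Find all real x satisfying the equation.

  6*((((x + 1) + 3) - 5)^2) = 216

Step 1. [6*((((x + 1) + 3) - 5)^2) = 216] 6 out front; divide by 6. So div: (((x + 1) + 3) - 5)^2 = 36.
Step 2. [(((x + 1) + 3) - 5)^2 = 36] 36 ≥ 0, LHS is (·)² — take ±√, so sqrt: ((x + 1) + 3) - 5 = 6 or -6.
Step 3. [((x + 1) + 3) - 5 = 6 or -6] add 5: x sits inside (… - 5), so sub: (x + 1) + 3 = 11 or -1.
Step 4. [(x + 1) + 3 = 11 or -1] peel the +3: subtract 3 from each side, so sub: x + 1 = 8 or -4.
Step 5. [x + 1 = 8 or -4] peel the +1: subtract 1 from each side, so sub: x = 7 or -5.

Answer: x ∈ {-5, 7}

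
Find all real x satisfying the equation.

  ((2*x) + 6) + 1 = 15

Step 1. [((2*x) + 6) + 1 = 15] the outer +1 inverts by subtracting 1. So sub: (2*x) + 6 = 14.
Step 2. [(2*x) + 6 = 14] common factor 2 (LHS and 14) — divide through ⇒ factor: x + 3 = 7.
Step 3. [x + 3 = 7] +3 is outermost — subtract 3 both sides, so sub: x = 4.

Answer: x ∈ {4}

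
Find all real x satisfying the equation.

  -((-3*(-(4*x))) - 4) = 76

Step 1. [-((-3*(-(4*x))) - 4) = 76] leading − — multiply by −1 ⇒ neg: (-3*(-(4*x))) - 4 = -76.
Step 2. [(-3*(-(4*x))) - 4 = -76] add 4: x sits inside (… - 4), so sub: -3*(-(4*x)) = -72.
Step 3. [-3*(-(4*x)) = -72] -3·(inner) — divide through by -3. So div: -(4*x) = 24.
Step 4. [-(4*x) = 24] leading − — multiply by −1 ⇒ neg: 4*x = -24.
Step 5. [4*x = -24] 4 out front; divide by 4, so div: x = -6.

Answer: x ∈ {-6}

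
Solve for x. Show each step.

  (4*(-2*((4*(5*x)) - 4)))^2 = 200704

Step 1. [(4*(-2*((4*(5*x)) - 4)))^2 = 200704] √ both sides: 200704 ≥ 0 gives two branches, so sqrt: 4*(-2*((4*(5*x)) - 4)) = 448 or -448.
Step 2. [4*(-2*((4*(5*x)) - 4)) = 448 or -448] 4 out front; divide by 4. So div: -2*((4*(5*x)) - 4) = 112 or -112.
Step 3. [-2*((4*(5*x)) - 4) = 112 or -112] -2 out front; divide by -2. So div: (4*(5*x)) - 4 = -56 or 56.
Step 4. [(4*(5*x)) - 4 = -56 or 56] 4 divides every term; factor it out. So factor: (5*x) - 1 = -14 or 14.
Step 5. [(5*x) - 1 = -14 or 14] the outer -1 inverts by adding 1. So sub: 5*x = -13 or 15.
Step 6. [5*x = -13 or 15] divide by the outer 5, so div: x = -13/5 or 3.

Answer: x ∈ {-13/5, 3}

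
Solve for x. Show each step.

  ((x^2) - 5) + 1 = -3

Step 1. [((x^2) - 5) + 1 = -3] subtract 1: x sits inside (… + 1). So sub: (x^2) - 5 = -4.
Step 2. [(x^2) - 5 = -4] peel the -5: add 5 from each side ⇒ sub: x^2 = 1.
Step 3. [x^2 = 1] √ both sides: 1 ≥ 0 gives two branches, so sqrt: x = 1 or -1.

Answer: x ∈ {-1, 1}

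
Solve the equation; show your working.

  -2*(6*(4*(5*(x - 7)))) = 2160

Step 1. [-2*(6*(4*(5*(x - 7)))) = 2160] divide by the outer -2, so div: 6*(4*(5*(x - 7))) = -1080.
Step 2. [6*(4*(5*(x - 7))) = -1080] 6 out front; divide by 6 ⇒ div: 4*(5*(x - 7)) = -180.
Step 3. [4*(5*(x - 7)) = -180] divide by the outer 4 ⇒ div: 5*(x - 7) = -45.
Step 4. [5*(x - 7) = -45] 5 out front; divide by 5, so div: x - 7 = -9.
Step 5. [x - 7 = -9] -7 is outermost — add 7 both sides ⇒ sub: x = -2.

Answer: x ∈ {-2}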